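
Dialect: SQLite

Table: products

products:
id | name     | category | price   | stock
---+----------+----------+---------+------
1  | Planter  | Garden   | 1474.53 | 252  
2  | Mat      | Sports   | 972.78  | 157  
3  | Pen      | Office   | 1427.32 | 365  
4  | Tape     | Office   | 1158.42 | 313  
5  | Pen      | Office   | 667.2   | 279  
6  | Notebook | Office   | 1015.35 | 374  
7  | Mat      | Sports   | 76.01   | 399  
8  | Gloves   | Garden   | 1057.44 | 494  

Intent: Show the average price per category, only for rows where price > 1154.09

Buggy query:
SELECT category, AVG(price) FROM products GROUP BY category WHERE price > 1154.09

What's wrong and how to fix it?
Bug: WHERE cannot follow GROUP BY

Fix: Move the WHERE clause before GROUP BY

Corrected query:
SELECT category, AVG(price) FROM products WHERE price > 1154.09 GROUP BY category

Result:
category | AVG(price)
---------+-----------
Garden   | 1474.53   
Office   | 1292.87   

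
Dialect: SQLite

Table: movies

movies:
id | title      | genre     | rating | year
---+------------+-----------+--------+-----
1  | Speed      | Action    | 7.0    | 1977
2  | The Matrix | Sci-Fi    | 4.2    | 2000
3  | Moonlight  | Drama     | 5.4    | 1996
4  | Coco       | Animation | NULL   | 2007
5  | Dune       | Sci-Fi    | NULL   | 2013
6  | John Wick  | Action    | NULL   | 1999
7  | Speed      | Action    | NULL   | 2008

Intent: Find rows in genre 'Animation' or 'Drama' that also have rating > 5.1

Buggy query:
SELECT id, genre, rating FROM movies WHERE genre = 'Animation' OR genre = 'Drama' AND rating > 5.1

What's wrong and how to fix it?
Bug: AND binds tighter than OR, so this parses as genre = 'Animation' OR (genre = 'Drama' AND rating > 5.1)

Fix: Add parentheses around the OR so the AND applies to both alternatives

Corrected query:
SELECT id, genre, rating FROM movies WHERE (genre = 'Animation' OR genre = 'Drama') AND rating > 5.1

Result:
id | genre | rating
---+-------+-------
3  | Drama | 5.4   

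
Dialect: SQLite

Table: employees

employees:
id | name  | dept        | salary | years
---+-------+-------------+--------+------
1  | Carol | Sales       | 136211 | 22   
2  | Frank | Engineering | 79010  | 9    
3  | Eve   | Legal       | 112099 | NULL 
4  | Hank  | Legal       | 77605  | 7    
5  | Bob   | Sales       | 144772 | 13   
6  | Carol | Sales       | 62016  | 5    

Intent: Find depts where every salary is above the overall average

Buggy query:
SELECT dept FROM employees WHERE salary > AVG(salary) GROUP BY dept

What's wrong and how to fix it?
Bug: AVG() is an aggregate; it can't sit directly in WHERE

Fix: Use a subquery for AVG and a HAVING MIN(...) filter so the condition holds for every row in the group

Corrected query:
SELECT dept FROM employees GROUP BY dept HAVING MIN(salary) > (SELECT AVG(salary) FROM employees)

Result:
(no rows)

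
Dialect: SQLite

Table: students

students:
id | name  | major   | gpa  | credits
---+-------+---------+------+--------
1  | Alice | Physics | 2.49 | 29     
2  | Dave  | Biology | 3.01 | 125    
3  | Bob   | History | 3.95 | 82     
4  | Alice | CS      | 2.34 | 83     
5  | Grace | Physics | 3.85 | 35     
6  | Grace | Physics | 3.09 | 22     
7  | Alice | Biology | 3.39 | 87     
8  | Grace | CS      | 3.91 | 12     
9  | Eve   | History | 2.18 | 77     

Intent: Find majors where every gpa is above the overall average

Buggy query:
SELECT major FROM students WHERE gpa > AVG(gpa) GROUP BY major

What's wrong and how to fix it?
Bug: WHERE evaluates per row before aggregation, so AVG() is unavailable

Fix: Use a subquery for AVG and a HAVING MIN(...) filter so the condition holds for every row in the group

Corrected query:
SELECT major FROM students GROUP BY major HAVING MIN(gpa) > (SELECT AVG(gpa) FROM students)

Result:
(no rows)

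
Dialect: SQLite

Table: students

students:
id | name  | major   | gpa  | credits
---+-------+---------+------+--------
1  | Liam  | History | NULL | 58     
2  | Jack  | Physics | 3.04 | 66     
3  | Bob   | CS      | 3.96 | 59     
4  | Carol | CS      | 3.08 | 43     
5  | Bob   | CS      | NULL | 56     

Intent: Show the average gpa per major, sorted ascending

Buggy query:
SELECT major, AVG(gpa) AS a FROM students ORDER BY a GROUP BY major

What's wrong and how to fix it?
Bug: GROUP BY must precede ORDER BY

Fix: Reorder: SELECT … FROM … GROUP BY … ORDER BY …

Corrected query:
SELECT major, AVG(gpa) AS a FROM students GROUP BY major ORDER BY a

Result:
major   | a   
--------+-----
History | NULL
Physics | 3.04
CS      | 3.52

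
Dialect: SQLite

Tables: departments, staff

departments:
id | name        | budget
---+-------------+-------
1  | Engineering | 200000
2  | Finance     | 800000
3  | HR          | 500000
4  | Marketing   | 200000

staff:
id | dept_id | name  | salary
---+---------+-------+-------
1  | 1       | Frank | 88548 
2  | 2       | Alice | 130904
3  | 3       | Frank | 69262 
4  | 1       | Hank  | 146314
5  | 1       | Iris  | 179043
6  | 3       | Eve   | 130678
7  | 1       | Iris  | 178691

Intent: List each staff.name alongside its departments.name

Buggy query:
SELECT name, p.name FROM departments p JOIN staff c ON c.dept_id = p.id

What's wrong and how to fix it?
Bug: 'name' exists in both joined tables, so the database can't tell which one is meant

Fix: Qualify the column with its table alias (c.name)

Corrected query:
SELECT c.name, p.name FROM departments p JOIN staff c ON c.dept_id = p.id

Result:
name  | name       
------+------------
Frank | Engineering
Alice | Finance    
Frank | HR         
Hank  | Engineering
Iris  | Engineering
Eve   | HR         
Iris  | Engineering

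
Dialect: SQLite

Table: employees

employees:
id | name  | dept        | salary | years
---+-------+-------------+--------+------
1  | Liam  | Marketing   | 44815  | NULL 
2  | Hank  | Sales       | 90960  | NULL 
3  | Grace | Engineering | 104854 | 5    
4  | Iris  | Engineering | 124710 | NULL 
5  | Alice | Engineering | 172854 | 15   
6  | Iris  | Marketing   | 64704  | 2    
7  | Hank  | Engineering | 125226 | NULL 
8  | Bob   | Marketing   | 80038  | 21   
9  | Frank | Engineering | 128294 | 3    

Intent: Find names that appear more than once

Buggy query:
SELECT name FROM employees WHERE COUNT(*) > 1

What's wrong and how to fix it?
Bug: WHERE can't reference COUNT(*); aggregates are computed after WHERE

Fix: Group first, then use HAVING for the count condition

Corrected query:
SELECT name FROM employees GROUP BY name HAVING COUNT(*) > 1

Result:
name
----
Hank
Iris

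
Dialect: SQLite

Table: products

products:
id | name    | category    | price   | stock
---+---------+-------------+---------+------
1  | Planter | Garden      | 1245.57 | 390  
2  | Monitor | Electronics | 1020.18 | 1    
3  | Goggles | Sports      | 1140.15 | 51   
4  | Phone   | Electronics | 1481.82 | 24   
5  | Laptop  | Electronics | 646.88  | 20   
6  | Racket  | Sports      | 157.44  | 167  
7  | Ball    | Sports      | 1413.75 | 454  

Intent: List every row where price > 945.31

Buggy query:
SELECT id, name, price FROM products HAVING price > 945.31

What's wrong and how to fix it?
Bug: HAVING filters the output of aggregation, but this query has no GROUP BY and no aggregate functions, so SQLite rejects it (HAVING clause on a non-aggregate query); the condition here is per row

Fix: Use WHERE for row-level filtering

Corrected query:
SELECT id, name, price FROM products WHERE price > 945.31

Result:
id | name    | price  
---+---------+--------
1  | Planter | 1245.57
2  | Monitor | 1020.18
3  | Goggles | 1140.15
4  | Phone   | 1481.82
7  | Ball    | 1413.75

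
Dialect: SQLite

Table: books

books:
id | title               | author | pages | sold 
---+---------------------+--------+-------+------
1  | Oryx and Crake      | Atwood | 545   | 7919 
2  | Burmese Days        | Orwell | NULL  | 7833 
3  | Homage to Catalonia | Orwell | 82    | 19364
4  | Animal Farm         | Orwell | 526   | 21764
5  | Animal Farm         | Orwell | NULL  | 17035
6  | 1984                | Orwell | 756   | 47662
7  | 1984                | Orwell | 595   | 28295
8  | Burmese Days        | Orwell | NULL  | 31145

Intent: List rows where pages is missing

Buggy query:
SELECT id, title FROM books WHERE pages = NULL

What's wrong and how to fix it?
Bug: Comparing to NULL with '=' never matches; NULL = NULL is unknown, not true

Fix: Replace '= NULL' with 'IS NULL'

Corrected query:
SELECT id, title FROM books WHERE pages IS NULL

Result:
id | title       
---+-------------
2  | Burmese Days
5  | Animal Farm 
8  | Burmese Days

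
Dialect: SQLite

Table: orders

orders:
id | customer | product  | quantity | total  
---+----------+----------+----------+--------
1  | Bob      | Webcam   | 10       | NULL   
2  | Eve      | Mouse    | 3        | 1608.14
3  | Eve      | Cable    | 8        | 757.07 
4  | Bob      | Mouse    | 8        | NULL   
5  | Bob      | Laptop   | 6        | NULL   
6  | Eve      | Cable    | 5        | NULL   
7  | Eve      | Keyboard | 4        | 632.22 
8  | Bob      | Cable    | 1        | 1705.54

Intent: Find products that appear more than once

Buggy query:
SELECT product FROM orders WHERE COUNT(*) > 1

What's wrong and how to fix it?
Bug: WHERE can't reference COUNT(*); aggregates are computed after WHERE

Fix: Group first, then use HAVING for the count condition

Corrected query:
SELECT product FROM orders GROUP BY product HAVING COUNT(*) > 1

Result:
product
-------
Cable  
Mouse  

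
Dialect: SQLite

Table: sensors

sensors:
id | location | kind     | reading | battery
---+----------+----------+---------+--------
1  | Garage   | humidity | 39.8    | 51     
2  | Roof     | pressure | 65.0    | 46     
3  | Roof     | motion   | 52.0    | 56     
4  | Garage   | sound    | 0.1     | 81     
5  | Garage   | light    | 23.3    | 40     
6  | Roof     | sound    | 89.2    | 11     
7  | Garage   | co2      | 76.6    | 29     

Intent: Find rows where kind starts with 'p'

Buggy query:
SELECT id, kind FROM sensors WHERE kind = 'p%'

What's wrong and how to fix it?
Bug: Wildcards only work with LIKE; '=' treats '%' as a literal character

Fix: Replace '=' with LIKE so 'p%' is treated as a pattern

Corrected query:
SELECT id, kind FROM sensors WHERE kind LIKE 'p%'

Result:
id | kind    
---+---------
2  | pressure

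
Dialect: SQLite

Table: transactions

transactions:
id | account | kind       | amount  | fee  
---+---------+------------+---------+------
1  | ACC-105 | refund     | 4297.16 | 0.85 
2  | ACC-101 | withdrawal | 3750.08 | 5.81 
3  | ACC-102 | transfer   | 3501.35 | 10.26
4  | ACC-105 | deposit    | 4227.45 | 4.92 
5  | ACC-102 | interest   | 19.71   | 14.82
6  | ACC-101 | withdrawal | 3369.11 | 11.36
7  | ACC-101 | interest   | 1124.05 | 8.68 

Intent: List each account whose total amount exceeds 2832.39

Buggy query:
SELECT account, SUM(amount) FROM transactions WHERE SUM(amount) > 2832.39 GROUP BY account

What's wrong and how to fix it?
Bug: SUM(amount) is an aggregate, but WHERE filters rows before aggregation

Fix: Move the aggregate condition to a HAVING clause

Corrected query:
SELECT account, SUM(amount) FROM transactions GROUP BY account HAVING SUM(amount) > 2832.39

Result:
account | SUM(amount)
--------+------------
ACC-101 | 8243.24    
ACC-102 | 3521.06    
ACC-105 | 8524.61    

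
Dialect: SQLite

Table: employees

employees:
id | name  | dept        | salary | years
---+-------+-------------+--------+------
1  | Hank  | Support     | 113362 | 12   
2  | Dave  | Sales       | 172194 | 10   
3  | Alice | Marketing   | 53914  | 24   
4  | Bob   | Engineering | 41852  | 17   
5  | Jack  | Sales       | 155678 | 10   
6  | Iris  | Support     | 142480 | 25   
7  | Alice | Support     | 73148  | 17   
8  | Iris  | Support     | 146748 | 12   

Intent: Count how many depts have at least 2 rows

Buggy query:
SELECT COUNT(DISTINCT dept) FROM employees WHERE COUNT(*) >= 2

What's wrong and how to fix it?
Bug: WHERE filters individual rows, not groups, so a group-level COUNT is invalid there

Fix: Use a subquery that GROUPs and filters with HAVING, then count its rows

Corrected query:
SELECT COUNT(*) FROM (SELECT dept FROM employees GROUP BY dept HAVING COUNT(*) >= 2)

Result:
COUNT(*)
--------
2       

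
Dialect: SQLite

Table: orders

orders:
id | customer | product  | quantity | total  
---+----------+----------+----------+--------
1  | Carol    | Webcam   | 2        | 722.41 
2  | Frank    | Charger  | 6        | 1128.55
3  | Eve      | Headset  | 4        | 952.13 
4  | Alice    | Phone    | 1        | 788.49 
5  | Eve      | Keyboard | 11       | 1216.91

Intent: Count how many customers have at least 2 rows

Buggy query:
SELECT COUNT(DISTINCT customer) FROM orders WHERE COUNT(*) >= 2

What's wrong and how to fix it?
Bug: COUNT(*) cannot appear in WHERE; the per-group count doesn't exist yet

Fix: Use a subquery that GROUPs and filters with HAVING, then count its rows

Corrected query:
SELECT COUNT(*) FROM (SELECT customer FROM orders GROUP BY customer HAVING COUNT(*) >= 2)

Result:
COUNT(*)
--------
1       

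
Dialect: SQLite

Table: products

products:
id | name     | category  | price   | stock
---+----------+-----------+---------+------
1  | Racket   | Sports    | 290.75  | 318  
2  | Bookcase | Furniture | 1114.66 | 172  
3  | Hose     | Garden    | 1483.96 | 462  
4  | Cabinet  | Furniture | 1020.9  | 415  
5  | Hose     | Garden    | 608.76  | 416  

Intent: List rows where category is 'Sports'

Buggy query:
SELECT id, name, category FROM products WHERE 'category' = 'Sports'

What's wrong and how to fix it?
Bug: 'category' in single quotes is a string literal, not the column; the comparison is literal-vs-literal and never true

Fix: Reference the column as category without single quotes

Corrected query:
SELECT id, name, category FROM products WHERE category = 'Sports'

Result:
id | name   | category
---+--------+---------
1  | Racket | Sports  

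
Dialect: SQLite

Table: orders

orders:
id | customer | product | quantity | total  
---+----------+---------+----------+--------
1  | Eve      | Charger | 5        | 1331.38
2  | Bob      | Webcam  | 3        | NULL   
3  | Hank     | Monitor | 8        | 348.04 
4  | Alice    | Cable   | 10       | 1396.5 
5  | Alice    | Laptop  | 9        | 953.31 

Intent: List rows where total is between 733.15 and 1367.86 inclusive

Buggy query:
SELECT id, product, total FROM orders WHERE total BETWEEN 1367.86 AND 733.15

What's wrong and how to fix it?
Bug: The bounds are reversed; BETWEEN a AND b requires a <= b to match anything

Fix: Swap the bounds so the smaller value comes first

Corrected query:
SELECT id, product, total FROM orders WHERE total BETWEEN 733.15 AND 1367.86

Result:
id | product | total  
---+---------+--------
1  | Charger | 1331.38
5  | Laptop  | 953.31 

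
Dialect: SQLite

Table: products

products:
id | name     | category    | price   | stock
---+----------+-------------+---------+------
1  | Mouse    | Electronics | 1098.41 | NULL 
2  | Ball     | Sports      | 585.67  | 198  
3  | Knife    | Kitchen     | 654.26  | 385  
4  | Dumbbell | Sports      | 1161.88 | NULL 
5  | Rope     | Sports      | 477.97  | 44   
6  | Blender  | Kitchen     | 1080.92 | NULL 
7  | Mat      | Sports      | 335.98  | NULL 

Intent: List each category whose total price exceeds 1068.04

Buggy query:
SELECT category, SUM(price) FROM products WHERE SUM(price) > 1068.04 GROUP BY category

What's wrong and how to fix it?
Bug: SUM(price) is an aggregate, but WHERE filters rows before aggregation

Fix: Move the aggregate condition to a HAVING clause

Corrected query:
SELECT category, SUM(price) FROM products GROUP BY category HAVING SUM(price) > 1068.04

Result:
category    | SUM(price)
------------+-----------
Electronics | 1098.41   
Kitchen     | 1735.18   
Sports      | 2561.5    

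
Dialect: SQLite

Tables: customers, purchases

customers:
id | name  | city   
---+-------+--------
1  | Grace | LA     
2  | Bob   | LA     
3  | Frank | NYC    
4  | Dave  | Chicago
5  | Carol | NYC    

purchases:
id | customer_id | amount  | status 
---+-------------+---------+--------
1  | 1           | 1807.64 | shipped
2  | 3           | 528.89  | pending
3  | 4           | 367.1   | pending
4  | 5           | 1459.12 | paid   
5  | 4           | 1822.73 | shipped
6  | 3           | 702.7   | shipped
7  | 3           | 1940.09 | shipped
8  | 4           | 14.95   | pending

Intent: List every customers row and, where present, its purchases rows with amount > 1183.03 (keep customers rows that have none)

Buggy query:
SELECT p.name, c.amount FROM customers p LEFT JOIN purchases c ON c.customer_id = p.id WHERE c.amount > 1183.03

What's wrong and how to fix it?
Bug: A WHERE condition on the right-hand table after LEFT JOIN drops unmatched parents

Fix: Move the right-table condition into the ON clause so unmatched parents are kept

Corrected query:
SELECT p.name, c.amount FROM customers p LEFT JOIN purchases c ON c.customer_id = p.id AND c.amount > 1183.03

Result:
name  | amount 
------+--------
Grace | 1807.64
Bob   | NULL   
Frank | 1940.09
Dave  | 1822.73
Carol | 1459.12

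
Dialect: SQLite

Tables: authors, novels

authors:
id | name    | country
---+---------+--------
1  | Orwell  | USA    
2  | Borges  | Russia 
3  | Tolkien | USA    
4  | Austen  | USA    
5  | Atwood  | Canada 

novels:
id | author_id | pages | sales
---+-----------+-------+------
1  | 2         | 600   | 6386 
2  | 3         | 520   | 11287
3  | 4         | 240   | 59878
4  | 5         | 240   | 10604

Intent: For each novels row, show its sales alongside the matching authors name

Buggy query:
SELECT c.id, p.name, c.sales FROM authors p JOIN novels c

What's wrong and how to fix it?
Bug: JOIN with no ON clause produces a cartesian product; every novels row pairs with every authors row

Fix: Add ON c.author_id = p.id to the JOIN

Corrected query:
SELECT c.id, p.name, c.sales FROM authors p JOIN novels c ON c.author_id = p.id

Result:
id | name    | sales
---+---------+------
1  | Borges  | 6386 
2  | Tolkien | 11287
3  | Austen  | 59878
4  | Atwood  | 10604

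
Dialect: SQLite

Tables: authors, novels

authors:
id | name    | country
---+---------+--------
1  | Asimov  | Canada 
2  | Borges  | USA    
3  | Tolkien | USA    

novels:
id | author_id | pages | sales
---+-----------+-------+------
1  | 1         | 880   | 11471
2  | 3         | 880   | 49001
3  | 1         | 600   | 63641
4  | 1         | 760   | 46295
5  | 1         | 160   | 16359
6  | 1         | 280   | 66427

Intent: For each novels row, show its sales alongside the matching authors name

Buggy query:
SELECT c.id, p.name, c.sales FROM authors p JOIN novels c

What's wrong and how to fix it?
Bug: JOIN with no ON clause produces a cartesian product; every novels row pairs with every authors row

Fix: Specify the join condition linking the foreign key to the parent id

Corrected query:
SELECT c.id, p.name, c.sales FROM authors p JOIN novels c ON c.author_id = p.id

Result:
id | name    | sales
---+---------+------
1  | Asimov  | 11471
2  | Tolkien | 49001
3  | Asimov  | 63641
4  | Asimov  | 46295
5  | Asimov  | 16359
6  | Asimov  | 66427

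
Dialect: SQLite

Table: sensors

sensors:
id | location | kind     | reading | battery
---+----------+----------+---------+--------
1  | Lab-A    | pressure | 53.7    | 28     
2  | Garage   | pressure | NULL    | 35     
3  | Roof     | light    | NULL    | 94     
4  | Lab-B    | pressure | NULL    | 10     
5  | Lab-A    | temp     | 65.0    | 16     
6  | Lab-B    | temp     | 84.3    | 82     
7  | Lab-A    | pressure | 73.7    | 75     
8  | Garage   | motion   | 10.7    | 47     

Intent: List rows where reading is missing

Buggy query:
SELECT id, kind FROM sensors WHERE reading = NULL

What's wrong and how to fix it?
Bug: '= NULL' is always unknown in SQL three-valued logic, so no rows match

Fix: Replace '= NULL' with 'IS NULL'

Corrected query:
SELECT id, kind FROM sensors WHERE reading IS NULL

Result:
id | kind    
---+---------
2  | pressure
3  | light   
4  | pressure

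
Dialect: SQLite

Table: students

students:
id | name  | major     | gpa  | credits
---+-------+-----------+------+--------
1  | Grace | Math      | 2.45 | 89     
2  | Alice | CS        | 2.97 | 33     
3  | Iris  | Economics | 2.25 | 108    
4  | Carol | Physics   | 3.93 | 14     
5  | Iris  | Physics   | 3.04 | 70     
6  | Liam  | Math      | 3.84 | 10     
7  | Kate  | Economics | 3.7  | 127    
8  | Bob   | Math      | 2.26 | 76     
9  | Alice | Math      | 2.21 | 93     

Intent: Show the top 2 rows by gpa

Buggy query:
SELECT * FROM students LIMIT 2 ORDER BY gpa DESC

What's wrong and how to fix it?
Bug: ORDER BY cannot follow LIMIT; LIMIT is the final clause

Fix: Swap the clauses: ORDER BY first, then LIMIT

Corrected query:
SELECT * FROM students ORDER BY gpa DESC LIMIT 2

Result:
id | name  | major   | gpa  | credits
---+-------+---------+------+--------
4  | Carol | Physics | 3.93 | 14     
6  | Liam  | Math    | 3.84 | 10     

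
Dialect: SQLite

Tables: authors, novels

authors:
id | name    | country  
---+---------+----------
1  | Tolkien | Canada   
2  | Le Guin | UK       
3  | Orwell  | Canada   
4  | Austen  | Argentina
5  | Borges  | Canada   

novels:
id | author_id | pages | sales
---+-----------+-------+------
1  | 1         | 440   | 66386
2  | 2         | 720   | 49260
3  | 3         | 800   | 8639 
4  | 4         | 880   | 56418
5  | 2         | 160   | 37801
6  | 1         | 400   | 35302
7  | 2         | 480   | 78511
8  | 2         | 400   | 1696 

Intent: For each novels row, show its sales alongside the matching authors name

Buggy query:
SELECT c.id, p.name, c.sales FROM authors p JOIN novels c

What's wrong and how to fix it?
Bug: Missing join condition: each novels row is matched to all authors rows instead of just its own

Fix: Specify the join condition linking the foreign key to the parent id

Corrected query:
SELECT c.id, p.name, c.sales FROM authors p JOIN novels c ON c.author_id = p.id

Result:
id | name    | sales
---+---------+------
1  | Tolkien | 66386
2  | Le Guin | 49260
3  | Orwell  | 8639 
4  | Austen  | 56418
5  | Le Guin | 37801
6  | Tolkien | 35302
7  | Le Guin | 78511
8  | Le Guin | 1696 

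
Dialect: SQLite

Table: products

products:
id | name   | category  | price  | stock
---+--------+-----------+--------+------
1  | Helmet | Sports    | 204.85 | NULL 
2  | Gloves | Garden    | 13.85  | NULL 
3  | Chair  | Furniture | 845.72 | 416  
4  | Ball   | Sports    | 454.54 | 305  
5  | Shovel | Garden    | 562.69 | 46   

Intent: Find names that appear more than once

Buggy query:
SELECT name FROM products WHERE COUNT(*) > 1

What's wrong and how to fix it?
Bug: WHERE can't reference COUNT(*); aggregates are computed after WHERE

Fix: Group first, then use HAVING for the count condition

Corrected query:
SELECT name FROM products GROUP BY name HAVING COUNT(*) > 1

Result:
(no rows)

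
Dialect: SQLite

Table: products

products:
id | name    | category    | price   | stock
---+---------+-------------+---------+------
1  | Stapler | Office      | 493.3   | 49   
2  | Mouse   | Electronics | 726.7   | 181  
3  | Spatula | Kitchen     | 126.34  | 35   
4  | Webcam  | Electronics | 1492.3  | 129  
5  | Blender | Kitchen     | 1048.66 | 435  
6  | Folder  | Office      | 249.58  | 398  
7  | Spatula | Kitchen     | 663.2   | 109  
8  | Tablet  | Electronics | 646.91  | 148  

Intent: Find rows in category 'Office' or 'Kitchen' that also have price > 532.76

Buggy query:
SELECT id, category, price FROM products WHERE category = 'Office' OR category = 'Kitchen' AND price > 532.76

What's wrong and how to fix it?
Bug: AND binds tighter than OR, so this parses as category = 'Office' OR (category = 'Kitchen' AND price > 532.76)

Fix: Add parentheses around the OR so the AND applies to both alternatives

Corrected query:
SELECT id, category, price FROM products WHERE (category = 'Office' OR category = 'Kitchen') AND price > 532.76

Result:
id | category | price  
---+----------+--------
5  | Kitchen  | 1048.66
7  | Kitchen  | 663.2  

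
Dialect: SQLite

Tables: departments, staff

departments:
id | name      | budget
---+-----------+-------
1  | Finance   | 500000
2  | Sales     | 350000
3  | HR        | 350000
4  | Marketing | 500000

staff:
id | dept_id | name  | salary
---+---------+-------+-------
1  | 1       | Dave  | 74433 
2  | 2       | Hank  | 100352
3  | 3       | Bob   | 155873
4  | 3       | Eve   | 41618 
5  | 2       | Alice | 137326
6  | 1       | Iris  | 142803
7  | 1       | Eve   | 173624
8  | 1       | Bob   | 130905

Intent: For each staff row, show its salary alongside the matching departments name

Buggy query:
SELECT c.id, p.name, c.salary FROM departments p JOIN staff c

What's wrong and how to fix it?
Bug: JOIN with no ON clause produces a cartesian product; every staff row pairs with every departments row

Fix: Specify the join condition linking the foreign key to the parent id

Corrected query:
SELECT c.id, p.name, c.salary FROM departments p JOIN staff c ON c.dept_id = p.id

Result:
id | name    | salary
---+---------+-------
1  | Finance | 74433 
2  | Sales   | 100352
3  | HR      | 155873
4  | HR      | 41618 
5  | Sales   | 137326
6  | Finance | 142803
7  | Finance | 173624
8  | Finance | 130905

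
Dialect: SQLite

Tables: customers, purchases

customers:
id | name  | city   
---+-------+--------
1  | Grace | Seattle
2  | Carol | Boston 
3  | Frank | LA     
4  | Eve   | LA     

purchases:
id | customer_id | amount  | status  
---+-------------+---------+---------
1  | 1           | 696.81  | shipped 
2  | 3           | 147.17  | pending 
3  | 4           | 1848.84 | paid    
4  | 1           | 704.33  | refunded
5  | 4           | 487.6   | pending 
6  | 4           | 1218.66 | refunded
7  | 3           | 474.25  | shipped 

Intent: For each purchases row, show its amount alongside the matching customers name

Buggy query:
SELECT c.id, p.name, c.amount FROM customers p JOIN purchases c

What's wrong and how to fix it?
Bug: Missing join condition: each purchases row is matched to all customers rows instead of just its own

Fix: Specify the join condition linking the foreign key to the parent id

Corrected query:
SELECT c.id, p.name, c.amount FROM customers p JOIN purchases c ON c.customer_id = p.id

Result:
id | name  | amount 
---+-------+--------
1  | Grace | 696.81 
2  | Frank | 147.17 
3  | Eve   | 1848.84
4  | Grace | 704.33 
5  | Eve   | 487.6  
6  | Eve   | 1218.66
7  | Frank | 474.25 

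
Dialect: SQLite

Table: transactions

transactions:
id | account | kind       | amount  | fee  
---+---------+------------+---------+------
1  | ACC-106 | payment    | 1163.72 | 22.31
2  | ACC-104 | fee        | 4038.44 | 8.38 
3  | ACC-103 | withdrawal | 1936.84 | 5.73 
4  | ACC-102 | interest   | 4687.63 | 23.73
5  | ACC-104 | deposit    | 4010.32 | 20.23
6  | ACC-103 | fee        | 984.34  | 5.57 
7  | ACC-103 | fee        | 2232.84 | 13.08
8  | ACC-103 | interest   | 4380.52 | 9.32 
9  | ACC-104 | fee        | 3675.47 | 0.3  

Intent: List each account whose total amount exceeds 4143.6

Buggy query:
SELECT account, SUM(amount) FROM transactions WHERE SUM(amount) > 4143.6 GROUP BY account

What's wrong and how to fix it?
Bug: Aggregate functions cannot appear in a WHERE clause

Fix: Use HAVING (which filters groups after aggregation) instead of WHERE

Corrected query:
SELECT account, SUM(amount) FROM transactions GROUP BY account HAVING SUM(amount) > 4143.6

Result:
account | SUM(amount)
--------+------------
ACC-102 | 4687.63    
ACC-103 | 9534.54    
ACC-104 | 11724.23   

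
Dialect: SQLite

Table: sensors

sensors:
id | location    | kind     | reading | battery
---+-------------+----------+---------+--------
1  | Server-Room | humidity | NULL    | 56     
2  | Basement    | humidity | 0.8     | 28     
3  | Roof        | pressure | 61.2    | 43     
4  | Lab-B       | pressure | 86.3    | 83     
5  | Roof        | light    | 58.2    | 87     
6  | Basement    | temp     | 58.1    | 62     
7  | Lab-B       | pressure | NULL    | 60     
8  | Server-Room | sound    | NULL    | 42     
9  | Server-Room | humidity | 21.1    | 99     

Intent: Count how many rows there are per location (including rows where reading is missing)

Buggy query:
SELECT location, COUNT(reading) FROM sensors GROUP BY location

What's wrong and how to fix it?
Bug: COUNT(reading) skips NULLs, so groups with missing reading are undercounted

Fix: Use COUNT(*) to count all rows regardless of NULL

Corrected query:
SELECT location, COUNT(*) FROM sensors GROUP BY location

Result:
location    | COUNT(*)
------------+---------
Basement    | 2       
Lab-B       | 2       
Roof        | 2       
Server-Room | 3       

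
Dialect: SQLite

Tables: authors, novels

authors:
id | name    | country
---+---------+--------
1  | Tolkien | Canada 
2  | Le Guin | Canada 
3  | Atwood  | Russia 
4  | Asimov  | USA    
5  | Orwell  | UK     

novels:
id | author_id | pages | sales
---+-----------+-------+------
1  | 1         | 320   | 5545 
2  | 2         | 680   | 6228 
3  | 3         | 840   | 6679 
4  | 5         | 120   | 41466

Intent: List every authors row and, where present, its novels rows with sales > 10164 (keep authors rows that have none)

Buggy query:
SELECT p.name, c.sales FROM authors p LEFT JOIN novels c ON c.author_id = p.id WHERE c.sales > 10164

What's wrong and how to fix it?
Bug: Filtering c.sales in WHERE discards the NULL rows produced by LEFT JOIN, turning it into an inner join

Fix: Put 'c.sales > 10164' in the JOIN's ON clause instead of WHERE

Corrected query:
SELECT p.name, c.sales FROM authors p LEFT JOIN novels c ON c.author_id = p.id AND c.sales > 10164

Result:
name    | sales
--------+------
Tolkien | NULL 
Le Guin | NULL 
Atwood  | NULL 
Asimov  | NULL 
Orwell  | 41466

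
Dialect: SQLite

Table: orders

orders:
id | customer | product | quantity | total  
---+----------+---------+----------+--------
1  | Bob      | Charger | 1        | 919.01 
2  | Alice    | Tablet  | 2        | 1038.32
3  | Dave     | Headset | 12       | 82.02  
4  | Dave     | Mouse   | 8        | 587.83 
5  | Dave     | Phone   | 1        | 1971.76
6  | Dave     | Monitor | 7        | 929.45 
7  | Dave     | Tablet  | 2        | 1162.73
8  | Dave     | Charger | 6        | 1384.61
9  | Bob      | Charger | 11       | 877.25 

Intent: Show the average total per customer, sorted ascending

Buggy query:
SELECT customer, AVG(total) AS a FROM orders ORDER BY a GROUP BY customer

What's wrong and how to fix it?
Bug: GROUP BY must precede ORDER BY

Fix: Move ORDER BY to the end, after GROUP BY

Corrected query:
SELECT customer, AVG(total) AS a FROM orders GROUP BY customer ORDER BY a

Result:
customer | a          
---------+------------
Bob      | 898.13     
Dave     | 1019.733333
Alice    | 1038.32    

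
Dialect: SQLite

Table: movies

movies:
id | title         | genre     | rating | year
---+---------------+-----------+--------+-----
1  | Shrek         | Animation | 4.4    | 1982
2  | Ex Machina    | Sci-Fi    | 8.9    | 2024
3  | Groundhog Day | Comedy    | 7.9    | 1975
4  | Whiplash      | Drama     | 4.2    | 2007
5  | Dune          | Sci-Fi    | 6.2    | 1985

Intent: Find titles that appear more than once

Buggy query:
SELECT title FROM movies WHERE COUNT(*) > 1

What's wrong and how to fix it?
Bug: COUNT(*) is an aggregate and cannot be used in WHERE

Fix: Group first, then use HAVING for the count condition

Corrected query:
SELECT title FROM movies GROUP BY title HAVING COUNT(*) > 1

Result:
(no rows)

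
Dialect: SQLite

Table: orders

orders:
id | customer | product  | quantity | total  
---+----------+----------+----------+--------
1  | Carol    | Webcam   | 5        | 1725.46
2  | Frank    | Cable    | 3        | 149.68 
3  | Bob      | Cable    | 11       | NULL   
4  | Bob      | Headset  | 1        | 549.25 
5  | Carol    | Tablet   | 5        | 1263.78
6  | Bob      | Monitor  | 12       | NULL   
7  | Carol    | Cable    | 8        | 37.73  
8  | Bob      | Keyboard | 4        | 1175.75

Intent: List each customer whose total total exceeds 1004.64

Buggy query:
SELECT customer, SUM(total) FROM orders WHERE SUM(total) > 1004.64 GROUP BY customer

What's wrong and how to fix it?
Bug: SUM(total) is an aggregate, but WHERE filters rows before aggregation

Fix: Move the aggregate condition to a HAVING clause

Corrected query:
SELECT customer, SUM(total) FROM orders GROUP BY customer HAVING SUM(total) > 1004.64

Result:
customer | SUM(total)
---------+-----------
Bob      | 1725      
Carol    | 3026.97   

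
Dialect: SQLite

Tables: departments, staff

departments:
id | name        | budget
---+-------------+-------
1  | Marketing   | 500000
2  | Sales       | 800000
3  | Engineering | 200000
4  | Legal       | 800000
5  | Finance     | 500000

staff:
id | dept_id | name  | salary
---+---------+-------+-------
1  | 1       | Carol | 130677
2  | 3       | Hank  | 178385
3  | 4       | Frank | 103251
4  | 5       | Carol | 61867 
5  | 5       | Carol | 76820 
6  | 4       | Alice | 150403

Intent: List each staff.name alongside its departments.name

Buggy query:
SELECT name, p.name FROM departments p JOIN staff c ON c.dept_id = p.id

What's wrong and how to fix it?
Bug: Both tables have a 'name' column; the unqualified reference is ambiguous

Fix: Qualify the column with its table alias (c.name)

Corrected query:
SELECT c.name, p.name FROM departments p JOIN staff c ON c.dept_id = p.id

Result:
name  | name       
------+------------
Carol | Marketing  
Hank  | Engineering
Frank | Legal      
Carol | Finance    
Carol | Finance    
Alice | Legal      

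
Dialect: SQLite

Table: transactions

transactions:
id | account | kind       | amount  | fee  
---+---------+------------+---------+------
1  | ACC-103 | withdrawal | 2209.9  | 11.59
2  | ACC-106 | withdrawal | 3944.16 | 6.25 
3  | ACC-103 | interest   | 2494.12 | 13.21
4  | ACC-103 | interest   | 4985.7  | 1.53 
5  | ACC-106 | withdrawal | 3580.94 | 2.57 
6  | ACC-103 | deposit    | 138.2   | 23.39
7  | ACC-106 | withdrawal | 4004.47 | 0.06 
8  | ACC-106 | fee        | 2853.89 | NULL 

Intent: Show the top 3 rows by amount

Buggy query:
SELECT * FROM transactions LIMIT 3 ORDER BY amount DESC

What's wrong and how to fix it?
Bug: LIMIT must come after ORDER BY

Fix: Swap the clauses: ORDER BY first, then LIMIT

Corrected query:
SELECT * FROM transactions ORDER BY amount DESC LIMIT 3

Result:
id | account | kind       | amount  | fee 
---+---------+------------+---------+-----
4  | ACC-103 | interest   | 4985.7  | 1.53
7  | ACC-106 | withdrawal | 4004.47 | 0.06
2  | ACC-106 | withdrawal | 3944.16 | 6.25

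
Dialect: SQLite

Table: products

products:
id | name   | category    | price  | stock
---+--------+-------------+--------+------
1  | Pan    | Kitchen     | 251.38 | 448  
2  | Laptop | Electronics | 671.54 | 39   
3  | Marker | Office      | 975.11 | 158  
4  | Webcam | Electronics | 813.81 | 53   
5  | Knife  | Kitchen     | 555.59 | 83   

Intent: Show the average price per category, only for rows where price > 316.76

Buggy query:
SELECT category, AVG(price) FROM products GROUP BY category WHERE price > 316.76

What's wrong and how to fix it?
Bug: Row-level WHERE must come before GROUP BY in the clause order

Fix: Move the WHERE clause before GROUP BY

Corrected query:
SELECT category, AVG(price) FROM products WHERE price > 316.76 GROUP BY category

Result:
category    | AVG(price)
------------+-----------
Electronics | 742.675   
Kitchen     | 555.59    
Office      | 975.11    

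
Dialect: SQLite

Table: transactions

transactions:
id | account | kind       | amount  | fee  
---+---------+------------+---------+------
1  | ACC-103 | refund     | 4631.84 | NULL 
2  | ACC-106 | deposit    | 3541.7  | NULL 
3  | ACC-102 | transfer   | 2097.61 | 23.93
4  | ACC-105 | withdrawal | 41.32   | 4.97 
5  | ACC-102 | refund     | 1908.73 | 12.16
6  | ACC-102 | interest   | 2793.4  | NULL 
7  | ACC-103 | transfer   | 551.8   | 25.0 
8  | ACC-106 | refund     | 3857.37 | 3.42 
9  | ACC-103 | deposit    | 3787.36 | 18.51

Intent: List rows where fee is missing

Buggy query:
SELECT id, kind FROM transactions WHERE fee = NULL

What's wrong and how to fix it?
Bug: '= NULL' is always unknown in SQL three-valued logic, so no rows match

Fix: Use IS NULL to test for NULL

Corrected query:
SELECT id, kind FROM transactions WHERE fee IS NULL

Result:
id | kind    
---+---------
1  | refund  
2  | deposit 
6  | interest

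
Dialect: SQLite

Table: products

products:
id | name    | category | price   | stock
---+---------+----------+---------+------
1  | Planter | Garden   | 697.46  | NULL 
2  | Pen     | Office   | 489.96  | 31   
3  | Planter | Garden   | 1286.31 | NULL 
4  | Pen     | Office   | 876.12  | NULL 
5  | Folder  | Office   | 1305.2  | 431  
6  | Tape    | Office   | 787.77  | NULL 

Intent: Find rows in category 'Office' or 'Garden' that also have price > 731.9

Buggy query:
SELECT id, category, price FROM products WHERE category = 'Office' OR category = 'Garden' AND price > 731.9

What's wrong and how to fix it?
Bug: Without parentheses, AND is evaluated before OR, so the price filter only applies to the 'Garden' branch

Fix: Add parentheses around the OR so the AND applies to both alternatives

Corrected query:
SELECT id, category, price FROM products WHERE (category = 'Office' OR category = 'Garden') AND price > 731.9

Result:
id | category | price  
---+----------+--------
3  | Garden   | 1286.31
4  | Office   | 876.12 
5  | Office   | 1305.2 
6  | Office   | 787.77 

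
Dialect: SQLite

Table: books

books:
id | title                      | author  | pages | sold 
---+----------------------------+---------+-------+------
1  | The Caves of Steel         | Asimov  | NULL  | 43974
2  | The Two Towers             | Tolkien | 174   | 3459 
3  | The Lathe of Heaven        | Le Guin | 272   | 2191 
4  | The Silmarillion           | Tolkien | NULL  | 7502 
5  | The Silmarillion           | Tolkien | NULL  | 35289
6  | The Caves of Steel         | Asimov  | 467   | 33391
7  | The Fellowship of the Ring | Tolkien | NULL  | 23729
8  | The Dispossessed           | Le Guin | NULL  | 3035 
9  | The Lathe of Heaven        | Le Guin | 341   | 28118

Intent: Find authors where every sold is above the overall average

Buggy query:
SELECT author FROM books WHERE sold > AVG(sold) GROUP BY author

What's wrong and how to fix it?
Bug: AVG() is an aggregate; it can't sit directly in WHERE

Fix: Compute the overall average in a scalar subquery and compare each group's MIN against it in HAVING

Corrected query:
SELECT author FROM books GROUP BY author HAVING MIN(sold) > (SELECT AVG(sold) FROM books)

Result:
author
------
Asimov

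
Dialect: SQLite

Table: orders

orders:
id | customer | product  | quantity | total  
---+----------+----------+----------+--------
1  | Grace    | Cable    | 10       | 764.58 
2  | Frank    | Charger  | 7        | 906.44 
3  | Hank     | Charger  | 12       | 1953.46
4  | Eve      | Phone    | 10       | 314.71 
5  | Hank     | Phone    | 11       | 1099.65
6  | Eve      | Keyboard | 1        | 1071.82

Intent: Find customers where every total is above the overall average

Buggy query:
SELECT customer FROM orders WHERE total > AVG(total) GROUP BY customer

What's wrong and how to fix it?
Bug: WHERE evaluates per row before aggregation, so AVG() is unavailable

Fix: Use a subquery for AVG and a HAVING MIN(...) filter so the condition holds for every row in the group

Corrected query:
SELECT customer FROM orders GROUP BY customer HAVING MIN(total) > (SELECT AVG(total) FROM orders)

Result:
customer
--------
Hank    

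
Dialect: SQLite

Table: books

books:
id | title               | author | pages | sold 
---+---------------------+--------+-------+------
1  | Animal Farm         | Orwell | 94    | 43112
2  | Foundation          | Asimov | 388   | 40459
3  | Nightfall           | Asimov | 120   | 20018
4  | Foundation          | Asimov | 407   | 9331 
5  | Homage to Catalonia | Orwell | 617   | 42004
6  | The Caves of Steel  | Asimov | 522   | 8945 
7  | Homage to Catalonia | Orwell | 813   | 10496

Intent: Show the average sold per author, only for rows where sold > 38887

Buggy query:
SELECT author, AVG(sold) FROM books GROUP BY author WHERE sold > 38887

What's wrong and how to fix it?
Bug: Row-level WHERE must come before GROUP BY in the clause order

Fix: Place WHERE between FROM and GROUP BY

Corrected query:
SELECT author, AVG(sold) FROM books WHERE sold > 38887 GROUP BY author

Result:
author | AVG(sold)
-------+----------
Asimov | 40459    
Orwell | 42558    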